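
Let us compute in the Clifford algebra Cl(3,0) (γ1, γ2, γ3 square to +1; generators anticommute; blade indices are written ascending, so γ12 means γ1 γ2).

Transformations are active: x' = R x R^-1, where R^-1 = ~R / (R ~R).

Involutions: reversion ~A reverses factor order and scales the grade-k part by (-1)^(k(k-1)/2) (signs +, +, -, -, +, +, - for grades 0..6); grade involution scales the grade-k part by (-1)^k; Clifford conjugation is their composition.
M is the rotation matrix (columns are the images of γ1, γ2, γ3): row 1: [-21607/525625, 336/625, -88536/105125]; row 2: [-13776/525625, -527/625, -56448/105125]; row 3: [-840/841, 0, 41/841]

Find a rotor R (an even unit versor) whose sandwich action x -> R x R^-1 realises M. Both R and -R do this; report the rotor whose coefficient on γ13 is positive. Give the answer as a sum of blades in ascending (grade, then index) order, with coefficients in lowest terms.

Method: write R = a + b12*γ12 + b13*γ13 + b23*γ23 with a^2 + b12^2 + b13^2 + b23^2 = 1 (so R^-1 = ~R). Expanding the columns R e_j ~R gives tr M = 4a^2 - 1 and, from the antisymmetric part, M21 - M12 = -4a*b12, M13 - M31 = 4a*b13, M32 - M23 = -4a*b23.
Here tr M = -439189/525625, so a^2 = (1 + tr M)/4 = 21609/525625 and a = ±147/725. Taking a = 147/725: M21 - M12 = -296352/525625, M13 - M31 = 16464/105125, M32 - M23 = 56448/105125, giving b12 = 504/725, b13 = 28/145, b23 = -96/145, i.e. R = 147/725 + 504/725*γ12 + 28/145*γ13 - 96/145*γ23.
Its γ13 coefficient is already positive.
Answer: 147/725 + 504/725*γ12 + 28/145*γ13 - 96/145*γ23. Recall the cover is two-to-one: with M of trace -439189/525625, both preimages act alike, and the stated γ13 sign chooses the sheet.


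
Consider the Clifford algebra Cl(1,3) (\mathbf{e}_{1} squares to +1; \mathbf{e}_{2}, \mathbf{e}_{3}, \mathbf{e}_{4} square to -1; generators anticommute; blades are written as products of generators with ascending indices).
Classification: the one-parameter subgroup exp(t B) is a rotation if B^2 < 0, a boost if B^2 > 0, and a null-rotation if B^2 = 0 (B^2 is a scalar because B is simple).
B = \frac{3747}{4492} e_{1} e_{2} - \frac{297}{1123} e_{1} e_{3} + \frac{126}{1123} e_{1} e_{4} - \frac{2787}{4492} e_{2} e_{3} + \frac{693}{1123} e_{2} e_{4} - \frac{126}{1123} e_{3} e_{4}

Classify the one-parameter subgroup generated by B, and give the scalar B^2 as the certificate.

B^2 term by term: the squares give (\frac{3747}{4492})^2*(e_{1} e_{2})^2 + (-\frac{297}{1123})^2*(e_{1} e_{3})^2 + (\frac{126}{1123})^2*(e_{1} e_{4})^2 + (-\frac{2787}{4492})^2*(e_{2} e_{3})^2 + (\frac{693}{1123})^2*(e_{2} e_{4})^2 + (-\frac{126}{1123})^2*(e_{3} e_{4})^2 = \frac{14040009}{20178064}*(+1) + \frac{88209}{1261129}*(+1) + \frac{15876}{1261129}*(+1) + \frac{7767369}{20178064}*(-1) + \frac{480249}{1261129}*(-1) + \frac{15876}{1261129}*(-1) = 0 (each basis 2-blade squares to minus the product of its generators' squares); cross terms between blades sharing an index anticommute and cancel; the commuting (index-disjoint) pairs give grade-4 terms 2*c*c'*(blade product), which cancel blade by blade — e_{1} e_{2} e_{3} e_{4}: -\frac{236061}{1261129} + \frac{411642}{1261129} - \frac{175581}{1261129} = 0 — confirming B is simple. So B^2 = 0.
Answer: null-rotation, certificate B^2 = 0. Check the certificate: B^2 = 0, and that sign is decisive whatever form B takes.


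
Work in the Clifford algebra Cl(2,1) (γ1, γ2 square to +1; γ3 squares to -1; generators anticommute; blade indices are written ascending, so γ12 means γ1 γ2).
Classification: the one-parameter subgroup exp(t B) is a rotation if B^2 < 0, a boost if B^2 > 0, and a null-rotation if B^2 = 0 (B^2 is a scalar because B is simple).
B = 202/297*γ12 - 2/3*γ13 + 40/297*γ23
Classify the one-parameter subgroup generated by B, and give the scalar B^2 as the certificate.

B^2 term by term: the squares give (202/297)^2*(γ12)^2 + (-2/3)^2*(γ13)^2 + (40/297)^2*(γ23)^2 = 40804/88209*(-1) + 4/9*(+1) + 1600/88209*(+1) = 0 (each basis 2-blade squares to minus the product of its generators' squares); cross terms between blades sharing an index anticommute and cancel. So B^2 = 0.
Answer: null-rotation, certificate B^2 = 0. No conjugation can change B^2 = 0; the sign gives the class.


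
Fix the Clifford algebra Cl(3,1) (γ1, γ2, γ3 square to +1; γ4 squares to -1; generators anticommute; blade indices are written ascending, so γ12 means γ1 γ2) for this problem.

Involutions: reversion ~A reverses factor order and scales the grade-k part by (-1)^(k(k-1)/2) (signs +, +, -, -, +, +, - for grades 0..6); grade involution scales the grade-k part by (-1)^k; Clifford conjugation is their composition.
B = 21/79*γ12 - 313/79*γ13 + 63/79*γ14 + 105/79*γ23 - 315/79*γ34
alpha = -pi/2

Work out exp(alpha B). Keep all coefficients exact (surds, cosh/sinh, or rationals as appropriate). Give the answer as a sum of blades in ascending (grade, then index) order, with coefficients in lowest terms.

B^2 term by term: the squares give (21/79)^2*(γ12)^2 + (-313/79)^2*(γ13)^2 + (63/79)^2*(γ14)^2 + (105/79)^2*(γ23)^2 + (-315/79)^2*(γ34)^2 = 441/6241*(-1) + 97969/6241*(-1) + 3969/6241*(+1) + 11025/6241*(-1) + 99225/6241*(+1) = -1 (each basis 2-blade squares to minus the product of its generators' squares); cross terms between blades sharing an index anticommute and cancel; the commuting (index-disjoint) pairs give grade-4 terms 2*c*c'*(blade product), which cancel blade by blade — γ1234: -13230/6241 + 13230/6241 = 0 — confirming B is simple. So B^2 = -1.
B^2 = -1 — B^2 < 0, so the exponential closes trigonometrically: l = 1, alpha*l = -pi/2, so exp(alpha B) = cos(-pi/2) + (sin(-pi/2)/1)*B = 0 + (-1)*B.
Answer: -21/79*γ12 + 313/79*γ13 - 63/79*γ14 - 105/79*γ23 + 315/79*γ34


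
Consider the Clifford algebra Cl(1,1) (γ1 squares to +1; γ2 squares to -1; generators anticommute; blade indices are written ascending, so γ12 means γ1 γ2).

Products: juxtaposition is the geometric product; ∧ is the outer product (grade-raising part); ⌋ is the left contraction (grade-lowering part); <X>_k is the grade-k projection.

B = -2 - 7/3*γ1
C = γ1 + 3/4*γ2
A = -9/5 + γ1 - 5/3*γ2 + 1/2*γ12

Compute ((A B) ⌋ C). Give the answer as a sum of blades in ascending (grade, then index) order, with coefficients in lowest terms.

step 1: 19/15 + 11/5*γ1 + 9/2*γ2 - 44/9*γ12
step 2: -47/40 + 19/15*γ1 + 19/20*γ2
Answer: -47/40 + 19/15*γ1 + 19/20*γ2


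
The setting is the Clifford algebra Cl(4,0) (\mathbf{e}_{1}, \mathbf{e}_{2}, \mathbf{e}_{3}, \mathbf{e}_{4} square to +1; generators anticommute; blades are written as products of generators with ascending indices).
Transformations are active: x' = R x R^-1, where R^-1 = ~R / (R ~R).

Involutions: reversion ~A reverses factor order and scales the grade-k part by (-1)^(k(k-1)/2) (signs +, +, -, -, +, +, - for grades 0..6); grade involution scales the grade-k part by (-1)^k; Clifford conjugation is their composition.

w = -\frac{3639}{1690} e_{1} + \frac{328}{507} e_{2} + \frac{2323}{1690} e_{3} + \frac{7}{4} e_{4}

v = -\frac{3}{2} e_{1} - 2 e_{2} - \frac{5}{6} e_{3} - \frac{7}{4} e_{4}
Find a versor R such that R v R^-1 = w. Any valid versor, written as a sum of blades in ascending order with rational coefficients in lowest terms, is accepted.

Here q(v) = q(w) = \frac{1441}{144}; the classical choice R = v + w = -\frac{3087}{845} e_{1} - \frac{686}{507} e_{2} + \frac{1372}{2535} e_{3} then realises v -> w under the sandwich.
Answer: -\frac{3087}{845} e_{1} - \frac{686}{507} e_{2} + \frac{1372}{2535} e_{3}


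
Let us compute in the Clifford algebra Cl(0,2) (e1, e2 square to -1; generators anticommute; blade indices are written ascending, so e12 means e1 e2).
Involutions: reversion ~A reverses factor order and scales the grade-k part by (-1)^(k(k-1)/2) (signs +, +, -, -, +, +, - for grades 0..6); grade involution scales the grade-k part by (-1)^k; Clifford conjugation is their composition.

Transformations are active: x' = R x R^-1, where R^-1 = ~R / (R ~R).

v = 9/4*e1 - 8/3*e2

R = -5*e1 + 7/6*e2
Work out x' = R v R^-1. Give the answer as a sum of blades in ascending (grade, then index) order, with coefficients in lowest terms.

~R = -5*e1 + 7/6*e2, and R ~R = -949/36, so R^-1 = ~R / (-949/36).
R v = 517/36 + 257/24*e12
Answer: 12139/3796*e1 + 3973/2847*e2


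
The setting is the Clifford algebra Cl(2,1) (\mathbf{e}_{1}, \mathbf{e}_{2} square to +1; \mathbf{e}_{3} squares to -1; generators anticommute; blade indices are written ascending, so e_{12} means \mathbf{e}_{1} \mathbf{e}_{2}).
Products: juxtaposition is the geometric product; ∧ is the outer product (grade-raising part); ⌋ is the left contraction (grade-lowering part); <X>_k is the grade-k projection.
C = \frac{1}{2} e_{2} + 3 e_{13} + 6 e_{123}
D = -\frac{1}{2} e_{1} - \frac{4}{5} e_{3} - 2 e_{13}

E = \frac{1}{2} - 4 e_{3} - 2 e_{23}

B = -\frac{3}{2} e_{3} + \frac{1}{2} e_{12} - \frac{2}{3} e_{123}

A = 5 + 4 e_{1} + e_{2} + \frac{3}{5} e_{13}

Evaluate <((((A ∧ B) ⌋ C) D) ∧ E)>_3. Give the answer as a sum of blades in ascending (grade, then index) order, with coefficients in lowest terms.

step 1: -\frac{15}{2} e_{3} + \frac{5}{2} e_{12} - 6 e_{13} - \frac{3}{2} e_{23} - \frac{10}{3} e_{123}
step 2: -38 - \frac{63}{2} e_{1} + 36 e_{2} - 15 e_{3} + 45 e_{12}
step 3: \frac{15}{4} + 49 e_{1} + \frac{45}{2} e_{2} + \frac{467}{5} e_{3} + 18 e_{12} + \frac{937}{10} e_{13} + \frac{306}{5} e_{23} + 36 e_{123}
step 4: \frac{15}{8} + \frac{49}{2} e_{1} + \frac{45}{4} e_{2} + \frac{317}{10} e_{3} + 9 e_{12} - \frac{2983}{20} e_{13} - \frac{669}{10} e_{23} - 152 e_{123}
step 5: -152 e_{123}
Answer: -152 e_{123}


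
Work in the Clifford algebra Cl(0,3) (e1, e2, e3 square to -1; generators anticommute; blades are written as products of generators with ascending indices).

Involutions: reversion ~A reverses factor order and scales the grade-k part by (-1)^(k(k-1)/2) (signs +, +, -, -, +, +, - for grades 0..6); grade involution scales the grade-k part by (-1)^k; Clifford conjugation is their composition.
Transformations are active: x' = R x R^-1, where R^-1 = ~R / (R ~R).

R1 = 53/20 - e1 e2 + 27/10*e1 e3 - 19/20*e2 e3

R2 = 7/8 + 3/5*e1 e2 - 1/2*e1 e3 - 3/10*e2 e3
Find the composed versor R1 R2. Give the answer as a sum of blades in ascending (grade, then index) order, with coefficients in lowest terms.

Distribute over the terms of R1 (each basis-blade product reordered to ascending indices, repeated generators contracted through their squares):
(53/20) R2 = 371/160 + 159/100*e1 e2 - 53/40*e1 e3 - 159/200*e2 e3
(-e1 e2) R2 = 3/5 - 7/8*e1 e2 - 3/10*e1 e3 + 1/2*e2 e3
(27/10*e1 e3) R2 = 27/20 - 81/100*e1 e2 + 189/80*e1 e3 - 81/50*e2 e3
(-19/20*e2 e3) R2 = -57/200 - 19/40*e1 e2 - 57/100*e1 e3 - 133/160*e2 e3
Summing the partial products and collecting blades:
Answer: 3187/800 - 57/100*e1 e2 + 67/400*e1 e3 - 2197/800*e2 e3


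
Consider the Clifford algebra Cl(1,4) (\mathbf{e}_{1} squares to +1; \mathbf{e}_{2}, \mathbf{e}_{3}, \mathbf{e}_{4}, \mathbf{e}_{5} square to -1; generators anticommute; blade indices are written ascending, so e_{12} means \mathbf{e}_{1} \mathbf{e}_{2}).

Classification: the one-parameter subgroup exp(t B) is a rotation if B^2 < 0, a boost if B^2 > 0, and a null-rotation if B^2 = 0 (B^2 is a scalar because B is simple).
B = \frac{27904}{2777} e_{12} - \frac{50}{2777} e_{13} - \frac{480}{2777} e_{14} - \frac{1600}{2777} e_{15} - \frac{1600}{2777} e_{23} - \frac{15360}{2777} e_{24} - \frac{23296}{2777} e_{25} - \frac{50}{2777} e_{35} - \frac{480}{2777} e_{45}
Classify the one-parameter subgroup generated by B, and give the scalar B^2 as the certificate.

B^2 term by term: the squares give (\frac{27904}{2777})^2*(e_{12})^2 + (-\frac{50}{2777})^2*(e_{13})^2 + (-\frac{480}{2777})^2*(e_{14})^2 + (-\frac{1600}{2777})^2*(e_{15})^2 + (-\frac{1600}{2777})^2*(e_{23})^2 + (-\frac{15360}{2777})^2*(e_{24})^2 + (-\frac{23296}{2777})^2*(e_{25})^2 + (-\frac{50}{2777})^2*(e_{35})^2 + (-\frac{480}{2777})^2*(e_{45})^2 = \frac{778633216}{7711729}*(+1) + \frac{2500}{7711729}*(+1) + \frac{230400}{7711729}*(+1) + \frac{2560000}{7711729}*(+1) + \frac{2560000}{7711729}*(-1) + \frac{235929600}{7711729}*(-1) + \frac{542703616}{7711729}*(-1) + \frac{2500}{7711729}*(-1) + \frac{230400}{7711729}*(-1) = 0 (each basis 2-blade squares to minus the product of its generators' squares); cross terms between blades sharing an index anticommute and cancel; the commuting (index-disjoint) pairs give grade-4 terms 2*c*c'*(blade product), which cancel blade by blade — e_{1234}: -\frac{1536000}{7711729} + \frac{1536000}{7711729} = 0; e_{1235}: -\frac{2790400}{7711729} - \frac{2329600}{7711729} + \frac{5120000}{7711729} = 0; e_{1245}: -\frac{26787840}{7711729} - \frac{22364160}{7711729} + \frac{49152000}{7711729} = 0; e_{1345}: \frac{48000}{7711729} - \frac{48000}{7711729} = 0; e_{2345}: \frac{1536000}{7711729} - \frac{1536000}{7711729} = 0 — confirming B is simple. So B^2 = 0.
Answer: null-rotation, certificate B^2 = 0. Note: conjugating B changes its blade decomposition but never the scalar B^2 = 0, whose sign settles the classification.


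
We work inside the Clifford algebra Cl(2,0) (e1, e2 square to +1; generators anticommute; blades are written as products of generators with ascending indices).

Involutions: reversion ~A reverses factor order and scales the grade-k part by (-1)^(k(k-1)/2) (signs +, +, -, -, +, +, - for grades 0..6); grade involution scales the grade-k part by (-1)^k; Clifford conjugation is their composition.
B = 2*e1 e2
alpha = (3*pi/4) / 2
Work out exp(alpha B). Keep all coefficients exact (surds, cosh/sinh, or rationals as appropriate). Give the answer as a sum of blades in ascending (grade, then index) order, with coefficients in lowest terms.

B^2 = (2)^2*(e1 e2)^2 = 4*(-1) = -4 (a basis 2-blade squares to minus the product of its generators' squares).
B^2 = -4 — the series telescopes trigonometrically here: l = 2, alpha*l = 3*pi/4, so exp(alpha B) = cos(3*pi/4) + (sin(3*pi/4)/2)*B = -sqrt(2)/2 + (sqrt(2)/4)*B.
Answer: -sqrt(2)/2 + sqrt(2)/2*e1 e2


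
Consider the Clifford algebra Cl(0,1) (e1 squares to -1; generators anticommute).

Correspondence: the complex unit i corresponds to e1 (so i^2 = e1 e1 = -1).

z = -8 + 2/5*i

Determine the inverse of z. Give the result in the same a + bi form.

In blades: z = -8 + 2/5*e1.
With qbar = -8 - 2/5*e1 (scalar fixed, mapped units negated), z qbar = 1604/25 (the sum of squared coefficients), so z^-1 = qbar / (1604/25) = -50/401 - 5/802*e1; translating back:
Answer: -50/401 - 5/802*i


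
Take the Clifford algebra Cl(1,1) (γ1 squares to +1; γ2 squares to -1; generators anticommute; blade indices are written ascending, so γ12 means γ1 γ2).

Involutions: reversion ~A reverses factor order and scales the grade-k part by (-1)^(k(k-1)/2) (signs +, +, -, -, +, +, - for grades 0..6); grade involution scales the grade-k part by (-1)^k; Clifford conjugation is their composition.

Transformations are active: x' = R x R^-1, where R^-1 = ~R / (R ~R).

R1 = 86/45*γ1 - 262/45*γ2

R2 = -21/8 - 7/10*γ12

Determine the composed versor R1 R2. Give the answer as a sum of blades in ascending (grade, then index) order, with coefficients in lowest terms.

Distribute over the terms of R1 (each basis-blade product reordered to ascending indices, repeated generators contracted through their squares):
(86/45*γ1) R2 = -301/60*γ1 - 301/225*γ2
(-262/45*γ2) R2 = 917/225*γ1 + 917/60*γ2
Summing the partial products and collecting blades:
Answer: -847/900*γ1 + 12551/900*γ2


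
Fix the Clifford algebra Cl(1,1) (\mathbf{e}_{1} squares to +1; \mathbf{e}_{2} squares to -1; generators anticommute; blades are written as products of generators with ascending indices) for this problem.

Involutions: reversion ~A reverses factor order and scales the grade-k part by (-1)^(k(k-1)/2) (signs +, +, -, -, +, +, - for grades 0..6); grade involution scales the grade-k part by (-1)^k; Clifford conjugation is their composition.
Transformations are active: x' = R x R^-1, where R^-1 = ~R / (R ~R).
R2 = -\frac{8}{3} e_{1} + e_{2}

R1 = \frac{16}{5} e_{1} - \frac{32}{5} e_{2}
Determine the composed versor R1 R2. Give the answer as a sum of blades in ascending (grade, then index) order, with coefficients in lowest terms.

Distribute over the terms of R1 (each basis-blade product reordered to ascending indices, repeated generators contracted through their squares):
(\frac{16}{5} e_{1}) R2 = -\frac{128}{15} + \frac{16}{5} e_{1} e_{2}
(-\frac{32}{5} e_{2}) R2 = \frac{32}{5} - \frac{256}{15} e_{1} e_{2}
Summing the partial products and collecting blades:
Answer: -\frac{32}{15} - \frac{208}{15} e_{1} e_{2}


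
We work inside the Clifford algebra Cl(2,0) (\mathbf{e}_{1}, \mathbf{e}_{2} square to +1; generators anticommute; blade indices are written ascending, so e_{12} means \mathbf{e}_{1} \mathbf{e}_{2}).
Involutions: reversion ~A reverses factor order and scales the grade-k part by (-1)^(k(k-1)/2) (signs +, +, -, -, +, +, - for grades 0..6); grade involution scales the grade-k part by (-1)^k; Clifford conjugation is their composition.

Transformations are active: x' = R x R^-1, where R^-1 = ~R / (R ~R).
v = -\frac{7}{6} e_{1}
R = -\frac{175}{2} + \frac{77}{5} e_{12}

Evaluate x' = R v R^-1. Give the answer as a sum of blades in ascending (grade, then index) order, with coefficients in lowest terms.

~R = -\frac{175}{2} - \frac{77}{5} e_{12}, and R ~R = \frac{789341}{100}, so R^-1 = ~R / (\frac{789341}{100}).
R v = \frac{1225}{12} e_{1} + \frac{539}{30} e_{2}
Answer: -\frac{35329}{32218} e_{1} - \frac{19250}{48327} e_{2}


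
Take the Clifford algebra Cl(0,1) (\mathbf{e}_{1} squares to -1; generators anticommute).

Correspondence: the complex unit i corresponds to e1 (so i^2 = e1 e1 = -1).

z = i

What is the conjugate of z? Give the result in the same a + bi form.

In blades: z = e_{1}.
Conjugation here is Clifford conjugation: the scalar is fixed and the grade-1 and grade-2 blades all flip sign, giving -e_{1}; translating back:
Answer: -i


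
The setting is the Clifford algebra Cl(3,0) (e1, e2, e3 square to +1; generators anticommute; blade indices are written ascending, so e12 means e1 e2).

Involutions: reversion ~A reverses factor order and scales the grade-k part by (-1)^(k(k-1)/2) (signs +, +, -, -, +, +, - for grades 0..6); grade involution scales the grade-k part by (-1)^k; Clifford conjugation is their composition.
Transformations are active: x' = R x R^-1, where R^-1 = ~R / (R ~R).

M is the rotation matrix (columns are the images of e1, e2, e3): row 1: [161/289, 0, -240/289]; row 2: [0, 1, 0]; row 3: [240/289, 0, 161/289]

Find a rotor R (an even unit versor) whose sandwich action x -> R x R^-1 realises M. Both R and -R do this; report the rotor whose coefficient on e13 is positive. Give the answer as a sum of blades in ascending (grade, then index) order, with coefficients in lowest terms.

Method: write R = a + b12*e12 + b13*e13 + b23*e23 with a^2 + b12^2 + b13^2 + b23^2 = 1 (so R^-1 = ~R). Expanding the columns R e_j ~R gives tr M = 4a^2 - 1 and, from the antisymmetric part, M21 - M12 = -4a*b12, M13 - M31 = 4a*b13, M32 - M23 = -4a*b23.
Here tr M = 611/289, so a^2 = (1 + tr M)/4 = 225/289 and a = ±15/17. Taking a = 15/17: M21 - M12 = 0, M13 - M31 = -480/289, M32 - M23 = 0, giving b12 = 0, b13 = -8/17, b23 = 0, i.e. R = 15/17 - 8/17*e13.
Its e13 coefficient is negative, so report the other preimage -R.
Answer: -15/17 + 8/17*e13. Key observation: the double cover Spin(3) -> SO(3) sends R and -R to the same matrix (trace 611/289 here), so the stated sign of the e13 coefficient is what selects one sheet.


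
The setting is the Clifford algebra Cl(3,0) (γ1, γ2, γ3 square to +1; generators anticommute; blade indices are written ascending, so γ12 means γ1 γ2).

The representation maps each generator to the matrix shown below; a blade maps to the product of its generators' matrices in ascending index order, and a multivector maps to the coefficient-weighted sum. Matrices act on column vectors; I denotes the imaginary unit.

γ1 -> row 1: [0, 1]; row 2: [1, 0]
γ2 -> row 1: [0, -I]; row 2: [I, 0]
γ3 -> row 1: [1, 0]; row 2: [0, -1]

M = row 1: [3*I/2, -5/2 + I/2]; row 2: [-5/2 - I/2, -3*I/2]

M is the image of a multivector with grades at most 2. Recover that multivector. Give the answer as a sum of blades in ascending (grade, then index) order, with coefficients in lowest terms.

Method: 1, rho(γ1), rho(γ2), rho(γ3) form a trace-orthogonal basis of the 2x2 complex matrices (tr(X Y) = 2 if X = Y, else 0), so M = m0*1 + m1*rho(γ1) + m2*rho(γ2) + m3*rho(γ3) with m0 = tr(M)/2 = 0, m1 = tr(M rho(γ1))/2 = -5/2, m2 = tr(M rho(γ2))/2 = -1/2, m3 = tr(M rho(γ3))/2 = 3*I/2.
Multiplying table entries, the bivector images are rho(γ12) = I*rho(γ3), rho(γ13) = -I*rho(γ2), rho(γ23) = I*rho(γ1); with real blade coefficients the real parts of m0..m3 are the coefficients of 1, γ1, γ2, γ3 and the imaginary parts give the bivectors (γ23: Im m1, γ13: -Im m2, γ12: Im m3).
Answer: -5/2*γ1 - 1/2*γ2 + 3/2*γ12


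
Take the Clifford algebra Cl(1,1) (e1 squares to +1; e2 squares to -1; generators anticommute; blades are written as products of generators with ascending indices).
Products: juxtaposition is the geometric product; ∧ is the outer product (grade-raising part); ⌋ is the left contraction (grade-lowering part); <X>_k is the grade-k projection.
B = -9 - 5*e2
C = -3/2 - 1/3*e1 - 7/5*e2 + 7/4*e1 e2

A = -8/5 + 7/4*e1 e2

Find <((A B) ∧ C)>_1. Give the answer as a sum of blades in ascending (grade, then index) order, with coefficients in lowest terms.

step 1: 72/5 + 35/4*e1 + 8*e2 - 63/4*e1 e2
step 2: -108/5 - 717/40*e1 - 804/25*e2 + 4709/120*e1 e2
step 3: -717/40*e1 - 804/25*e2
Answer: -717/40*e1 - 804/25*e2


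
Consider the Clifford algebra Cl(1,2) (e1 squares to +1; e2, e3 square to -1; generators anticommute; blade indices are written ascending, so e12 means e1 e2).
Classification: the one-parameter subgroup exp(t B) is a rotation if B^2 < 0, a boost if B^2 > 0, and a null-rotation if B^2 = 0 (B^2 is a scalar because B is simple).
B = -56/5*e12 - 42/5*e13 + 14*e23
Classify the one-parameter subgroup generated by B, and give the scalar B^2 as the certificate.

B^2 term by term: the squares give (-56/5)^2*(e12)^2 + (-42/5)^2*(e13)^2 + (14)^2*(e23)^2 = 3136/25*(+1) + 1764/25*(+1) + 196*(-1) = 0 (each basis 2-blade squares to minus the product of its generators' squares); cross terms between blades sharing an index anticommute and cancel. So B^2 = 0.
Answer: null-rotation, certificate B^2 = 0. One invariant decides it: the square 0 survives every conjugation, and its sign is exactly the classification.


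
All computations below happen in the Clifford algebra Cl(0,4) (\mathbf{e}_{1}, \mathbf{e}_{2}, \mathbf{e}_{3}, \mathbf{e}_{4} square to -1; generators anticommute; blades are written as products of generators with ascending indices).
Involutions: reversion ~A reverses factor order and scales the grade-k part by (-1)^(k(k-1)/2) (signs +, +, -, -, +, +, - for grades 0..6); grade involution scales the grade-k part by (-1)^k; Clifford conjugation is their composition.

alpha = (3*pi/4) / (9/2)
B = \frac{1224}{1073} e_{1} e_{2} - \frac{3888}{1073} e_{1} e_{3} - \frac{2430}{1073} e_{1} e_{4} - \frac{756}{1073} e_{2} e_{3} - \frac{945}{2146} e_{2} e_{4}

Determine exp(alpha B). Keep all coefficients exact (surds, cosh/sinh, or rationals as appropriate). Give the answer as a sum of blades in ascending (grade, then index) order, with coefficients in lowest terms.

B^2 term by term: the squares give (\frac{1224}{1073})^2*(e_{1} e_{2})^2 + (-\frac{3888}{1073})^2*(e_{1} e_{3})^2 + (-\frac{2430}{1073})^2*(e_{1} e_{4})^2 + (-\frac{756}{1073})^2*(e_{2} e_{3})^2 + (-\frac{945}{2146})^2*(e_{2} e_{4})^2 = \frac{1498176}{1151329}*(-1) + \frac{15116544}{1151329}*(-1) + \frac{5904900}{1151329}*(-1) + \frac{571536}{1151329}*(-1) + \frac{893025}{4605316}*(-1) = -\frac{81}{4} (each basis 2-blade squares to minus the product of its generators' squares); cross terms between blades sharing an index anticommute and cancel; the commuting (index-disjoint) pairs give grade-4 terms 2*c*c'*(blade product), which cancel blade by blade — e_{1} e_{2} e_{3} e_{4}: -\frac{3674160}{1151329} + \frac{3674160}{1151329} = 0 — confirming B is simple. So B^2 = -\frac{81}{4}.
B^2 = -\frac{81}{4} — since the square is negative, the closed form is circular: l = \frac{9}{2}, alpha*l = \frac{3 \pi}{4}, so exp(alpha B) = cos(\frac{3 \pi}{4}) + (sin(\frac{3 \pi}{4})/(\frac{9}{2}))*B = - \frac{\sqrt{2}}{2} + (\frac{\sqrt{2}}{9})*B.
Answer: - \frac{\sqrt{2}}{2} + \frac{136 \sqrt{2}}{1073} e_{1} e_{2} - \frac{432 \sqrt{2}}{1073} e_{1} e_{3} - \frac{270 \sqrt{2}}{1073} e_{1} e_{4} - \frac{84 \sqrt{2}}{1073} e_{2} e_{3} - \frac{105 \sqrt{2}}{2146} e_{2} e_{4}


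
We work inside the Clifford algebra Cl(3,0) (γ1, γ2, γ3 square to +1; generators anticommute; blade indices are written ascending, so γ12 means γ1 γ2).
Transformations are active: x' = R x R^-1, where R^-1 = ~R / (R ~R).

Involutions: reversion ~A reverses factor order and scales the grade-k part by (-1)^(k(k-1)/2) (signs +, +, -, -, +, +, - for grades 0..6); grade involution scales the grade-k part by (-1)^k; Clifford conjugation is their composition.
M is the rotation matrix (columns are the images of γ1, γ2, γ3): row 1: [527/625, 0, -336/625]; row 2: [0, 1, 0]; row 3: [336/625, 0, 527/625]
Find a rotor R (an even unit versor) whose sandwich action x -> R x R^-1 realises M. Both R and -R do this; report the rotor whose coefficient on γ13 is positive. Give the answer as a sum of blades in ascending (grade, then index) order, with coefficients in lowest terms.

Method: write R = a + b12*γ12 + b13*γ13 + b23*γ23 with a^2 + b12^2 + b13^2 + b23^2 = 1 (so R^-1 = ~R). Expanding the columns R e_j ~R gives tr M = 4a^2 - 1 and, from the antisymmetric part, M21 - M12 = -4a*b12, M13 - M31 = 4a*b13, M32 - M23 = -4a*b23.
Here tr M = 1679/625, so a^2 = (1 + tr M)/4 = 576/625 and a = ±24/25. Taking a = 24/25: M21 - M12 = 0, M13 - M31 = -672/625, M32 - M23 = 0, giving b12 = 0, b13 = -7/25, b23 = 0, i.e. R = 24/25 - 7/25*γ13.
Its γ13 coefficient is negative, so report the other preimage -R.
Answer: -24/25 + 7/25*γ13. Sheet selection: the two-to-one cover makes ±R indistinguishable at the matrix level (trace 1679/625), so uniqueness comes from the required sign on γ13.


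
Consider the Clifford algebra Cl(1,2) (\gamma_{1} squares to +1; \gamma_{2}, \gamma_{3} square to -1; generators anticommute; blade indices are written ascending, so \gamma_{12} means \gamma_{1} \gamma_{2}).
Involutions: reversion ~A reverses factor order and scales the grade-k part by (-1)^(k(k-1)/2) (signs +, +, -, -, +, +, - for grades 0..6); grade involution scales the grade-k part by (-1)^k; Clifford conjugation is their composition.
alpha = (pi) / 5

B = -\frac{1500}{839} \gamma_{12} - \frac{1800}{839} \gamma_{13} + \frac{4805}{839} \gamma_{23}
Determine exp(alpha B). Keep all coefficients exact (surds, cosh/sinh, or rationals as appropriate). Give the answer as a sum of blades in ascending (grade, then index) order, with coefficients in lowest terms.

B^2 term by term: the squares give (-\frac{1500}{839})^2*(\gamma_{12})^2 + (-\frac{1800}{839})^2*(\gamma_{13})^2 + (\frac{4805}{839})^2*(\gamma_{23})^2 = \frac{2250000}{703921}*(+1) + \frac{3240000}{703921}*(+1) + \frac{23088025}{703921}*(-1) = -25 (each basis 2-blade squares to minus the product of its generators' squares); cross terms between blades sharing an index anticommute and cancel. So B^2 = -25.
B^2 = -25 — a negative square means the series sums to a rotation: l = 5, alpha*l = \pi, so exp(alpha B) = cos(\pi) + (sin(\pi)/5)*B = -1 + (0)*B.
Answer: -1


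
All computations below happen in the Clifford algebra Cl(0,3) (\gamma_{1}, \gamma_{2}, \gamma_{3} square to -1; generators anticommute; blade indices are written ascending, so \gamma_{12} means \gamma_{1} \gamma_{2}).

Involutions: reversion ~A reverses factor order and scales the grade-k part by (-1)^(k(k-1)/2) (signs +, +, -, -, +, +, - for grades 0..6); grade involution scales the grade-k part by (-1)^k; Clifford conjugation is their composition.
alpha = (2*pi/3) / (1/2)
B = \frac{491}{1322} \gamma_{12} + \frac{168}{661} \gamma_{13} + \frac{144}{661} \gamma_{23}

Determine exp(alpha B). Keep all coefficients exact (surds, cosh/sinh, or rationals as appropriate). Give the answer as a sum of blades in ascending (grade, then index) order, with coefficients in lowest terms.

B^2 term by term: the squares give (\frac{491}{1322})^2*(\gamma_{12})^2 + (\frac{168}{661})^2*(\gamma_{13})^2 + (\frac{144}{661})^2*(\gamma_{23})^2 = \frac{241081}{1747684}*(-1) + \frac{28224}{436921}*(-1) + \frac{20736}{436921}*(-1) = -\frac{1}{4} (each basis 2-blade squares to minus the product of its generators' squares); cross terms between blades sharing an index anticommute and cancel. So B^2 = -\frac{1}{4}.
B^2 = -\frac{1}{4} — a negative square means the series sums to a rotation: l = \frac{1}{2}, alpha*l = \frac{2 \pi}{3}, so exp(alpha B) = cos(\frac{2 \pi}{3}) + (sin(\frac{2 \pi}{3})/(\frac{1}{2}))*B = - \frac{1}{2} + (\sqrt{3})*B.
Answer: - \frac{1}{2} + \frac{491 \sqrt{3}}{1322} \gamma_{12} + \frac{168 \sqrt{3}}{661} \gamma_{13} + \frac{144 \sqrt{3}}{661} \gamma_{23}


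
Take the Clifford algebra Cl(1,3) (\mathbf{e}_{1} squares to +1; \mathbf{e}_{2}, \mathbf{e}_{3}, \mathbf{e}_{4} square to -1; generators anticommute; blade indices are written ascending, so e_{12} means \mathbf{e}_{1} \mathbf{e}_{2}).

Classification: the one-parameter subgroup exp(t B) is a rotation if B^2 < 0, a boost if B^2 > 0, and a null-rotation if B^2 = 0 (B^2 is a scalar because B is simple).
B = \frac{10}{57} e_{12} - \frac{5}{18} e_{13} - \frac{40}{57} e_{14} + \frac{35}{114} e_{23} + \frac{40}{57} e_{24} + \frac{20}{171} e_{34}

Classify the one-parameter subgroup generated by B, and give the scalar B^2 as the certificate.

B^2 term by term: the squares give (\frac{10}{57})^2*(e_{12})^2 + (-\frac{5}{18})^2*(e_{13})^2 + (-\frac{40}{57})^2*(e_{14})^2 + (\frac{35}{114})^2*(e_{23})^2 + (\frac{40}{57})^2*(e_{24})^2 + (\frac{20}{171})^2*(e_{34})^2 = \frac{100}{3249}*(+1) + \frac{25}{324}*(+1) + \frac{1600}{3249}*(+1) + \frac{1225}{12996}*(-1) + \frac{1600}{3249}*(-1) + \frac{400}{29241}*(-1) = 0 (each basis 2-blade squares to minus the product of its generators' squares); cross terms between blades sharing an index anticommute and cancel; the commuting (index-disjoint) pairs give grade-4 terms 2*c*c'*(blade product), which cancel blade by blade — e_{1234}: \frac{400}{9747} + \frac{200}{513} - \frac{1400}{3249} = 0 — confirming B is simple. So B^2 = 0.
Answer: null-rotation, certificate B^2 = 0. The invariant at work: B^2 = 0 is unchanged by conjugation, hence its sign classifies the subgroup whatever basis B is written in.


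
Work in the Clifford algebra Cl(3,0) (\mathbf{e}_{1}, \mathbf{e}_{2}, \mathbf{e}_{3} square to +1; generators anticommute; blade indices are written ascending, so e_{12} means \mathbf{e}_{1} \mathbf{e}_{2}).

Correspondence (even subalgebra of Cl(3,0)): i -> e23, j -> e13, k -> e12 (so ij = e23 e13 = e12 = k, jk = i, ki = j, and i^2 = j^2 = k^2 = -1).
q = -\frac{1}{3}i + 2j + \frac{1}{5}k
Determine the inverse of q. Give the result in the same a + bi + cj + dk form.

In blades: q = \frac{1}{5} e_{12} + 2 e_{13} - \frac{1}{3} e_{23}.
With qbar = -\frac{1}{5} e_{12} - 2 e_{13} + \frac{1}{3} e_{23} (scalar fixed, mapped units negated), q qbar = \frac{934}{225} (the sum of squared coefficients), so q^-1 = qbar / (\frac{934}{225}) = -\frac{45}{934} e_{12} - \frac{225}{467} e_{13} + \frac{75}{934} e_{23}; translating back:
Answer: \frac{75}{934}i - \frac{225}{467}j - \frac{45}{934}k


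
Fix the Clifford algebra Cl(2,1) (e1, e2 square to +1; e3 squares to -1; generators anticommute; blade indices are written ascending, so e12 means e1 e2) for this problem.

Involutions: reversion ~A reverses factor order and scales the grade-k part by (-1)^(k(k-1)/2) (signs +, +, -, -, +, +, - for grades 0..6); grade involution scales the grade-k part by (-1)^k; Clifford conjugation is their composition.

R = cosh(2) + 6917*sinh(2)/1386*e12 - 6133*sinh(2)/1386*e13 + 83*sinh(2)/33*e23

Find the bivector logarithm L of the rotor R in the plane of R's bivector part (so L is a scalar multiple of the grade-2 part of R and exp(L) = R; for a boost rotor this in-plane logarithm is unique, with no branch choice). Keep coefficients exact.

The scalar part of R is cosh(2), giving the rapidity magnitude (cosh is even); the bivector part supplies orientation, its quotient by sinh of the rapidity is the plane, and L = rapidity * plane — unique in that plane, since flipping both signs leaves L unchanged.
Concretely: cosh(rapidity) = cosh(2) gives rapidity = ±2, and since rapidity/sinh(rapidity) is even the sign is immaterial: L = (rapidity/sinh(rapidity)) * <R>_2 = (2/sinh(2)) * <R>_2.
Answer: 6917/693*e12 - 6133/693*e13 + 166/33*e23


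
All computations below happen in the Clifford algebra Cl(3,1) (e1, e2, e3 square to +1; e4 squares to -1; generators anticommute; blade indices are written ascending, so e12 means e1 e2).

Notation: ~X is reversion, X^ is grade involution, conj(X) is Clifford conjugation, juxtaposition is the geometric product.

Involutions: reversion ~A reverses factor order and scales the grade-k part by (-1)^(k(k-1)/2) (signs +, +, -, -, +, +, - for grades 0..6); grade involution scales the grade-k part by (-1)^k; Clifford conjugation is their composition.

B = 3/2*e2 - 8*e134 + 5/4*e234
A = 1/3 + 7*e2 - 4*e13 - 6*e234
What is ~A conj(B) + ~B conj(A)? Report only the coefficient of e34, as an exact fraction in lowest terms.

first term: -3 - 1/2*e2 + 32*e4 + 48*e12 - 1/4*e34 + 6*e123 - 5*e124 - 8/3*e134 + 5/12*e234 + 56*e1234
second term: -3 + 1/2*e2 - 32*e4 - 48*e12 - 1/4*e34 - 6*e123 - 5*e124 + 8/3*e134 - 5/12*e234 - 56*e1234
Answer: -1/2


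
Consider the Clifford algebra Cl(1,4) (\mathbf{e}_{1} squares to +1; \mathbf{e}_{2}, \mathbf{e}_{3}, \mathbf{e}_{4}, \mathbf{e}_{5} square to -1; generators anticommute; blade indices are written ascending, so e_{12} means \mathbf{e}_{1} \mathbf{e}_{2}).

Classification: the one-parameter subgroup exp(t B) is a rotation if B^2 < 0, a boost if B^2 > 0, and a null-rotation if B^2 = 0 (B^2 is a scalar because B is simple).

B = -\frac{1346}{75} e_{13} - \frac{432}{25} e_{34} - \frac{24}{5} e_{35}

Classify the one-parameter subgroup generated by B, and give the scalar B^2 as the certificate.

B^2 term by term: the squares give (-\frac{1346}{75})^2*(e_{13})^2 + (-\frac{432}{25})^2*(e_{34})^2 + (-\frac{24}{5})^2*(e_{35})^2 = \frac{1811716}{5625}*(+1) + \frac{186624}{625}*(-1) + \frac{576}{25}*(-1) = \frac{4}{9} (each basis 2-blade squares to minus the product of its generators' squares); cross terms between blades sharing an index anticommute and cancel. So B^2 = \frac{4}{9}.
Answer: boost, certificate B^2 = \frac{4}{9}. The class reads off the invariant scalar \frac{4}{9} directly.


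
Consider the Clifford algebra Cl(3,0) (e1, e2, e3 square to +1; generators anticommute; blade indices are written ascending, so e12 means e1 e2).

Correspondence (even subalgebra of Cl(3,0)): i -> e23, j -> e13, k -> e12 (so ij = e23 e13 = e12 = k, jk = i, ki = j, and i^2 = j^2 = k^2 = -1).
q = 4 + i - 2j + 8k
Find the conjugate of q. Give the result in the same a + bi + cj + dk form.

In blades: q = 4 + 8*e12 - 2*e13 + e23.
Quaternion conjugation is reversion on the even subalgebra: the scalar is fixed and every grade-2 blade flips sign, giving 4 - 8*e12 + 2*e13 - e23; translating back:
Answer: 4 - i + 2j - 8k


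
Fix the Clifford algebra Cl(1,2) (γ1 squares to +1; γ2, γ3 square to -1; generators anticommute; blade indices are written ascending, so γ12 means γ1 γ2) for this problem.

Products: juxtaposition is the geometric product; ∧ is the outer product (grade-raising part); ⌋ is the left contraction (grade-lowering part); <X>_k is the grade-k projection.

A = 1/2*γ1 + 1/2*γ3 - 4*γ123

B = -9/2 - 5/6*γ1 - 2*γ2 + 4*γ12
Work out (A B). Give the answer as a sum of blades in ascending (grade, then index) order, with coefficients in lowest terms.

step 1: -5/12 - 9/4*γ1 + 2*γ2 - 73/4*γ3 - γ12 + 101/12*γ13 + 13/3*γ23 + 20*γ123
Answer: -5/12 - 9/4*γ1 + 2*γ2 - 73/4*γ3 - γ12 + 101/12*γ13 + 13/3*γ23 + 20*γ123


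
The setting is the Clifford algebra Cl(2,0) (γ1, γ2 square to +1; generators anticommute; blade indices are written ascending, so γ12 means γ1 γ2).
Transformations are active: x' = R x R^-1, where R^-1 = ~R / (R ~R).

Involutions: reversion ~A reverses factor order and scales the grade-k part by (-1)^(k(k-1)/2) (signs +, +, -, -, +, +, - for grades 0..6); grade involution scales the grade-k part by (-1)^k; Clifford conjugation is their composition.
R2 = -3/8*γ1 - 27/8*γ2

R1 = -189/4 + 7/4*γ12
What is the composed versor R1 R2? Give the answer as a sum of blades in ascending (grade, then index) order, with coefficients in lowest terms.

Distribute over the terms of R1 (each basis-blade product reordered to ascending indices, repeated generators contracted through their squares):
(-189/4) R2 = 567/32*γ1 + 5103/32*γ2
(7/4*γ12) R2 = -189/32*γ1 + 21/32*γ2
Summing the partial products and collecting blades:
Answer: 189/16*γ1 + 1281/8*γ2


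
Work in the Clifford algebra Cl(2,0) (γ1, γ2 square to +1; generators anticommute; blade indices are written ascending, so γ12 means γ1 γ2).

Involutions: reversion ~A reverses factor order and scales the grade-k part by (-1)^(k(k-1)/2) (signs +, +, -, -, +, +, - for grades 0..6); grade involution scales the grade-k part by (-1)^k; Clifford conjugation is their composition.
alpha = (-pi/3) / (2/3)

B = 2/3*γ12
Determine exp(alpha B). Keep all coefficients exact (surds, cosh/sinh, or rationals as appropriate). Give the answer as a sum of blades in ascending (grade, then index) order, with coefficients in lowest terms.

B^2 = (2/3)^2*(γ12)^2 = 4/9*(-1) = -4/9 (a basis 2-blade squares to minus the product of its generators' squares).
B^2 = -4/9 — circular case — the even/odd split gives cos and sin: l = 2/3, alpha*l = -pi/3, so exp(alpha B) = cos(-pi/3) + (sin(-pi/3)/(2/3))*B = 1/2 + (-3*sqrt(3)/4)*B.
Answer: 1/2 - sqrt(3)/2*γ12


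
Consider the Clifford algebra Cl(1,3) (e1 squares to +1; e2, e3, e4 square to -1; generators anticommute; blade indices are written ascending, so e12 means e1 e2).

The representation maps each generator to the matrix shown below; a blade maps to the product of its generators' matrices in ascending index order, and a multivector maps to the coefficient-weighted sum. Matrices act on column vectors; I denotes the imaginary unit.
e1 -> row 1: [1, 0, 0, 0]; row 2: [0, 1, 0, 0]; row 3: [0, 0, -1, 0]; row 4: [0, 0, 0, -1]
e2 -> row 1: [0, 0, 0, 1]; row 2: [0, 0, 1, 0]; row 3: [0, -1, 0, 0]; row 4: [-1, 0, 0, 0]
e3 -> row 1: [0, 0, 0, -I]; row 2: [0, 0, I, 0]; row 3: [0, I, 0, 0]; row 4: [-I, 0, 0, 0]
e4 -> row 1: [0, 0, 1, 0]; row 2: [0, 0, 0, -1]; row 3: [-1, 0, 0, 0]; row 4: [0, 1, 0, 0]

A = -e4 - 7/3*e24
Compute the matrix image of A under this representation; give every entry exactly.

Bivector images (products of the table entries): rho(e24) = rho(e2)rho(e4) = row 1: [0, 1, 0, 0]; row 2: [-1, 0, 0, 0]; row 3: [0, 0, 0, 1]; row 4: [0, 0, -1, 0].
M = (-1)*rho(e4) + (-7/3)*rho(e24), summed entrywise:
Answer: row 1: [0, -7/3, -1, 0]; row 2: [7/3, 0, 0, 1]; row 3: [1, 0, 0, -7/3]; row 4: [0, -1, 7/3, 0]


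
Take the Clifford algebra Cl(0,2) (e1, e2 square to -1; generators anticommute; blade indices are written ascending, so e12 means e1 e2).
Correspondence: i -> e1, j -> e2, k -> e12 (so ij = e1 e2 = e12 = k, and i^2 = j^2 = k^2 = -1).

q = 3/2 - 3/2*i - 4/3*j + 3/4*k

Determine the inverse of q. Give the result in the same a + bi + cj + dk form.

In blades: q = 3/2 - 3/2*e1 - 4/3*e2 + 3/4*e12.
With qbar = 3/2 + 3/2*e1 + 4/3*e2 - 3/4*e12 (scalar fixed, mapped units negated), q qbar = 985/144 (the sum of squared coefficients), so q^-1 = qbar / (985/144) = 216/985 + 216/985*e1 + 192/985*e2 - 108/985*e12; translating back:
Answer: 216/985 + 216/985*i + 192/985*j - 108/985*k


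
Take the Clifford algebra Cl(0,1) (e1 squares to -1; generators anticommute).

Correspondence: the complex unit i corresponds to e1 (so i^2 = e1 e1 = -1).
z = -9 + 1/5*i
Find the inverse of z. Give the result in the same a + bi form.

In blades: z = -9 + 1/5*e1.
With qbar = -9 - 1/5*e1 (scalar fixed, mapped units negated), z qbar = 2026/25 (the sum of squared coefficients), so z^-1 = qbar / (2026/25) = -225/2026 - 5/2026*e1; translating back:
Answer: -225/2026 - 5/2026*i
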